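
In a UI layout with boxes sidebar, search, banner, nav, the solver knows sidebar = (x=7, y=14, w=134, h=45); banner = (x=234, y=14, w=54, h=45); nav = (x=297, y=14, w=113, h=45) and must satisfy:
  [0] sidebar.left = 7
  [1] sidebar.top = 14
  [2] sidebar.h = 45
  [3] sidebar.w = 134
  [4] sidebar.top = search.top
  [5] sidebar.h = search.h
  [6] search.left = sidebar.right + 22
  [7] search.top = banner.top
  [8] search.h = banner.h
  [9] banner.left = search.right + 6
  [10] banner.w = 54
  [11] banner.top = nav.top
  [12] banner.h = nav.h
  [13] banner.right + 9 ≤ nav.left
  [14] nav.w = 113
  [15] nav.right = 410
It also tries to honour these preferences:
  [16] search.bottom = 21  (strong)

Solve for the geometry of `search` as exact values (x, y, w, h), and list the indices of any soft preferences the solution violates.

search = (x=163, y=14, w=65, h=45)
violated soft preferences: 16

1. search.y = 14  [sidebar.top = search.top]
2. search.h = 45  [sidebar.h = search.h]
3. search.x = 163  [search.left = sidebar.right + 22]
4. search.w = 65  [banner.left = search.right + 6]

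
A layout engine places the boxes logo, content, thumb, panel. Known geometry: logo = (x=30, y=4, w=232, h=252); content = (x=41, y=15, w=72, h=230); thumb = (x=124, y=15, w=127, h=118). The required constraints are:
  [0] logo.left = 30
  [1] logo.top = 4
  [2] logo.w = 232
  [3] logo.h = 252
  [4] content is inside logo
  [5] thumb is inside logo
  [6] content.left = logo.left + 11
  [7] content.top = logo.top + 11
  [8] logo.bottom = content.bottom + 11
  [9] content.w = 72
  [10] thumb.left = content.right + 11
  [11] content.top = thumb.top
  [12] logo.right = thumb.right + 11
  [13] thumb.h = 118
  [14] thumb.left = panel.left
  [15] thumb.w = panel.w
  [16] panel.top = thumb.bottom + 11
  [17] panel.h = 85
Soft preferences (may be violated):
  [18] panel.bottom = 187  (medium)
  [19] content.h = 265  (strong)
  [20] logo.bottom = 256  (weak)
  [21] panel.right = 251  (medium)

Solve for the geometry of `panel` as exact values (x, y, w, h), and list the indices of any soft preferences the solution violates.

1. panel.x = 124  [thumb.left = panel.left]
2. panel.w = 127  [thumb.w = panel.w]
3. panel.y = 144  [panel.top = thumb.bottom + 11]
4. panel.h = 85  [panel.h = 85]

panel = (x=124, y=144, w=127, h=85)
violated soft preferences: 18, 19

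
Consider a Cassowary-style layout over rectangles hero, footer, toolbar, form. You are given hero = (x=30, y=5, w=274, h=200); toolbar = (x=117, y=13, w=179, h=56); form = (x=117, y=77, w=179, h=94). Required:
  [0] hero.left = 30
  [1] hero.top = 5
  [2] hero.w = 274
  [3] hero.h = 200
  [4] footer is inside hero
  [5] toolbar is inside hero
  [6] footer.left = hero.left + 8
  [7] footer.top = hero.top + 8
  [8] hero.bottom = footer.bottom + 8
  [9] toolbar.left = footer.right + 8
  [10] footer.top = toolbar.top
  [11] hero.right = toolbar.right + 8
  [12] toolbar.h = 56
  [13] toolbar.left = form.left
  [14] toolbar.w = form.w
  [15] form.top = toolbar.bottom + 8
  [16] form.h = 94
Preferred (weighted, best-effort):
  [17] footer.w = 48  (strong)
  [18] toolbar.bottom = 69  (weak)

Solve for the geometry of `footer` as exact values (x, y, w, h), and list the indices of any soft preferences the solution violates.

footer = (x=38, y=13, w=71, h=184)
violated soft preferences: 17

1. footer.x = 38  [footer.left = hero.left + 8]
2. footer.y = 13  [footer.top = hero.top + 8]
3. footer.h = 184  [hero.bottom = footer.bottom + 8]
4. footer.w = 71  [toolbar.left = footer.right + 8]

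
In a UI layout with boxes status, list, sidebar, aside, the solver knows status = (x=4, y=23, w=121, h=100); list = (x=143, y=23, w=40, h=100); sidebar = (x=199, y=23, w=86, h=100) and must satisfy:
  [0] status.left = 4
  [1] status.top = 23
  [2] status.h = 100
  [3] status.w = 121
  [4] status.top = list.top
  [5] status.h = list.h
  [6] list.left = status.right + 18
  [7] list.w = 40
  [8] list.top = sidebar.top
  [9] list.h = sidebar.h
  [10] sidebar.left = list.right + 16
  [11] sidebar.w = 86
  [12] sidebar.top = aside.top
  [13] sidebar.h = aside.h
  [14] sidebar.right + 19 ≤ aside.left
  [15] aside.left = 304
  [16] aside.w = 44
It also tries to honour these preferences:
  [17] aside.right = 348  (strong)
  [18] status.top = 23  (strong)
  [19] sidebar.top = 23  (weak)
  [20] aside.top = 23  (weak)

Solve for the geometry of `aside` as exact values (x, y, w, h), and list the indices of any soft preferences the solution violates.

1. aside.y = 23  [sidebar.top = aside.top]
2. aside.h = 100  [sidebar.h = aside.h]
3. aside.x = 304  [aside.left = 304]
4. aside.w = 44  [aside.w = 44]

aside = (x=304, y=23, w=44, h=100)
violated soft preferences: none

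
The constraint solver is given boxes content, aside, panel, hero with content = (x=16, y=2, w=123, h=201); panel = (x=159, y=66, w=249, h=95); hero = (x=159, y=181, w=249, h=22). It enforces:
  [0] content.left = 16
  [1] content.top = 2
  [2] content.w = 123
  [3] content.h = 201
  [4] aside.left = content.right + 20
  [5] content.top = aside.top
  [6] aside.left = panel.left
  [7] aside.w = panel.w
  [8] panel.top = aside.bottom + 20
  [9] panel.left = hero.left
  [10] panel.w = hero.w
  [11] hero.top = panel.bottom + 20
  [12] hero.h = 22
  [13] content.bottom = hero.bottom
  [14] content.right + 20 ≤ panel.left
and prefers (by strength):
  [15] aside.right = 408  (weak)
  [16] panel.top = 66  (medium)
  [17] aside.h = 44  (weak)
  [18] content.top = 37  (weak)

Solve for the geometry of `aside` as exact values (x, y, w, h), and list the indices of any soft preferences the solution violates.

1. aside.x = 159  [aside.left = content.right + 20]
2. aside.y = 2  [content.top = aside.top]
3. aside.w = 249  [aside.w = panel.w]
4. aside.h = 44  [panel.top = aside.bottom + 20]

aside = (x=159, y=2, w=249, h=44)
violated soft preferences: 18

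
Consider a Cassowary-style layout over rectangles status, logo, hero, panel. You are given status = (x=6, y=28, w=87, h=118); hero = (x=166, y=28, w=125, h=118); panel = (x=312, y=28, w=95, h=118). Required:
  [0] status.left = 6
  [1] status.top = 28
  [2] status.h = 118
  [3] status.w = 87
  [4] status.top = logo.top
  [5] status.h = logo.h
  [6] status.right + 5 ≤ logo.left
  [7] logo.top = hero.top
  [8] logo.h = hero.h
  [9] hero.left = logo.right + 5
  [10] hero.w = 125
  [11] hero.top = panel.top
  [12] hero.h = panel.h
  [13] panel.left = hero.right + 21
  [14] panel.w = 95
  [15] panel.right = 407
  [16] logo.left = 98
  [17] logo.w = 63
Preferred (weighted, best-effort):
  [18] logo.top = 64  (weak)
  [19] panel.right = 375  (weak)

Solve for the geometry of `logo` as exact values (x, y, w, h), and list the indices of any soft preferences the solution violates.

logo = (x=98, y=28, w=63, h=118)
violated soft preferences: 18, 19

1. logo.y = 28  [status.top = logo.top]
2. logo.h = 118  [status.h = logo.h]
3. logo.x = 98  [logo.left = 98]
4. logo.w = 63  [logo.w = 63]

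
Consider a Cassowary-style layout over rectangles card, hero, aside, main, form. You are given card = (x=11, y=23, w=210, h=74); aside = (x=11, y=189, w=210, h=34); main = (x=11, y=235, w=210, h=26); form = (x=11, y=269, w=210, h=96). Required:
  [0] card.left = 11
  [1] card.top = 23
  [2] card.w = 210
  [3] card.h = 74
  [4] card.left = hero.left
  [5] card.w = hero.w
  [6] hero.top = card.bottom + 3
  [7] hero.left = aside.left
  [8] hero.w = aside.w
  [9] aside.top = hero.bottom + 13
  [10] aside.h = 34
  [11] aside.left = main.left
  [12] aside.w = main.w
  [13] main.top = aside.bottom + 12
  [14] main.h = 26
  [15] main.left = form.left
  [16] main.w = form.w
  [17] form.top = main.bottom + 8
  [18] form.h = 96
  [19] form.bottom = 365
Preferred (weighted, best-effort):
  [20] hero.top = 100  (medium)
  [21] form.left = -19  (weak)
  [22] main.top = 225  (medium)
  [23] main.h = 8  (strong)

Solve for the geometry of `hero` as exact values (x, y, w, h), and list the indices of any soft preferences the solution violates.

hero = (x=11, y=100, w=210, h=76)
violated soft preferences: 21, 22, 23

1. hero.x = 11  [card.left = hero.left]
2. hero.w = 210  [card.w = hero.w]
3. hero.y = 100  [hero.top = card.bottom + 3]
4. hero.h = 76  [aside.top = hero.bottom + 13]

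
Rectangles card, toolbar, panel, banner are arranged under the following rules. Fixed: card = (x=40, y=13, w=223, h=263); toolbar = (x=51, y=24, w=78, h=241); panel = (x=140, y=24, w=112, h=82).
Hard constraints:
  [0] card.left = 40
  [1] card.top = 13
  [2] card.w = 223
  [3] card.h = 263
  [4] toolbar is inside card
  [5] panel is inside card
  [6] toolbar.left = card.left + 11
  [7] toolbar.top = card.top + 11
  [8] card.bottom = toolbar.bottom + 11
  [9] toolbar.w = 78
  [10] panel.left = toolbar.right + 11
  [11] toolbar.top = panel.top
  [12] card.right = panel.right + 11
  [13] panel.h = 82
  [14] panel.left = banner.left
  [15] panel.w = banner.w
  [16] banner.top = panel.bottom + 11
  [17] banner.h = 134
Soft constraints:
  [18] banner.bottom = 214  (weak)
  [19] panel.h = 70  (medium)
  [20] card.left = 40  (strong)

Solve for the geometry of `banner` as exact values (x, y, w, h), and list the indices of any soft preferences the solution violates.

banner = (x=140, y=117, w=112, h=134)
violated soft preferences: 18, 19

1. banner.x = 140  [panel.left = banner.left]
2. banner.w = 112  [panel.w = banner.w]
3. banner.y = 117  [banner.top = panel.bottom + 11]
4. banner.h = 134  [banner.h = 134]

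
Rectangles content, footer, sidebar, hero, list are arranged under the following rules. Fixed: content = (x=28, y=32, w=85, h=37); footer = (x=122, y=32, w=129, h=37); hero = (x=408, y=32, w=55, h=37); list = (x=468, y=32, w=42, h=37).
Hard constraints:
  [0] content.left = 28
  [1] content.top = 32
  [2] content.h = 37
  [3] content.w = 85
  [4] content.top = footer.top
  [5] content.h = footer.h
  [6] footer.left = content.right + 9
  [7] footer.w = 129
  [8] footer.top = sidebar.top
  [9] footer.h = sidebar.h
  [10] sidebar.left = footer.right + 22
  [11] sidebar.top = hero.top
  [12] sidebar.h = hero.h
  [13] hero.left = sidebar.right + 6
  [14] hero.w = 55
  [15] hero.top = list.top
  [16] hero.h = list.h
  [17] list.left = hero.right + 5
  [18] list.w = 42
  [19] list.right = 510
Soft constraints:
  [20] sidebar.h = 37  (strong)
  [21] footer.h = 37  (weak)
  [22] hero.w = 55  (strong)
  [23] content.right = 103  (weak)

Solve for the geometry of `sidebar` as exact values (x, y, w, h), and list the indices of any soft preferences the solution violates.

sidebar = (x=273, y=32, w=129, h=37)
violated soft preferences: 23

1. sidebar.y = 32  [footer.top = sidebar.top]
2. sidebar.h = 37  [footer.h = sidebar.h]
3. sidebar.x = 273  [sidebar.left = footer.right + 22]
4. sidebar.w = 129  [hero.left = sidebar.right + 6]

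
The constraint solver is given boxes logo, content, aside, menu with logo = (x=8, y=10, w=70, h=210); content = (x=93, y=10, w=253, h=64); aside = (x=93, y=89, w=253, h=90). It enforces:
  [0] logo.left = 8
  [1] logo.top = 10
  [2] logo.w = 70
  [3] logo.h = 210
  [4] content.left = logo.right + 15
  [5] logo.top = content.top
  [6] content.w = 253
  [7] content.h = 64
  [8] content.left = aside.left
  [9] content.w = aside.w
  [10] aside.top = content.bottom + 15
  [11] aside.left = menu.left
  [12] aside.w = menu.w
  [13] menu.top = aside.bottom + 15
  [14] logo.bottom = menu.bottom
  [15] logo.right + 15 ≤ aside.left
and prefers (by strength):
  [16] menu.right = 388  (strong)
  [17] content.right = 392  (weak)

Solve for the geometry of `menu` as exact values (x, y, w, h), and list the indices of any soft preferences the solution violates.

menu = (x=93, y=194, w=253, h=26)
violated soft preferences: 16, 17

1. menu.x = 93  [aside.left = menu.left]
2. menu.w = 253  [aside.w = menu.w]
3. menu.y = 194  [menu.top = aside.bottom + 15]
4. menu.h = 26  [logo.bottom = menu.bottom]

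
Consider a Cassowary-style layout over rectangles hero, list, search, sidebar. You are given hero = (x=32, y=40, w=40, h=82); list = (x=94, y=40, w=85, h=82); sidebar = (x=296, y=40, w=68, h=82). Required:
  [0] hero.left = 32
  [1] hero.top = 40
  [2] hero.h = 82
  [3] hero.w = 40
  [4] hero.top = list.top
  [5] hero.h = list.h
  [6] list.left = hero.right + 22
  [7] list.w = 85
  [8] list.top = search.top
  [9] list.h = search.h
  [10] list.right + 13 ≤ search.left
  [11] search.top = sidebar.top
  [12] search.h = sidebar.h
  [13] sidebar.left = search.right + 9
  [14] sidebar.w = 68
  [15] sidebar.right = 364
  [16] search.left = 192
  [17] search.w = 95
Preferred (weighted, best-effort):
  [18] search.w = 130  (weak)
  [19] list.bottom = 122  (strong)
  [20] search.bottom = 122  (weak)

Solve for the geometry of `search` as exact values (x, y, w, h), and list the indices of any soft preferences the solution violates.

search = (x=192, y=40, w=95, h=82)
violated soft preferences: 18

1. search.y = 40  [list.top = search.top]
2. search.h = 82  [list.h = search.h]
3. search.x = 192  [search.left = 192]
4. search.w = 95  [search.w = 95]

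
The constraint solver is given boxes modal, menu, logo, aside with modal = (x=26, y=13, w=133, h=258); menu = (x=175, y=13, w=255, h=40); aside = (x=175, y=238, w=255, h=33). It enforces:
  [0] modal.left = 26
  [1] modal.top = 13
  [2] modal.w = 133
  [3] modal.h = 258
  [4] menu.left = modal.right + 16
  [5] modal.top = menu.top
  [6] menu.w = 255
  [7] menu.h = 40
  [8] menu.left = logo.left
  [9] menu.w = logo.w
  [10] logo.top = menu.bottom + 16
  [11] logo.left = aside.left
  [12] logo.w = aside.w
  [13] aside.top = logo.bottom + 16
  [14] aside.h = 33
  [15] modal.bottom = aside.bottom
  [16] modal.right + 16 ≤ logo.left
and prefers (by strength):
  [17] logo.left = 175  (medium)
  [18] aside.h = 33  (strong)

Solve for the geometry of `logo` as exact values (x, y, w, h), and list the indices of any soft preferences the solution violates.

logo = (x=175, y=69, w=255, h=153)
violated soft preferences: none

1. logo.x = 175  [menu.left = logo.left]
2. logo.w = 255  [menu.w = logo.w]
3. logo.y = 69  [logo.top = menu.bottom + 16]
4. logo.h = 153  [aside.top = logo.bottom + 16]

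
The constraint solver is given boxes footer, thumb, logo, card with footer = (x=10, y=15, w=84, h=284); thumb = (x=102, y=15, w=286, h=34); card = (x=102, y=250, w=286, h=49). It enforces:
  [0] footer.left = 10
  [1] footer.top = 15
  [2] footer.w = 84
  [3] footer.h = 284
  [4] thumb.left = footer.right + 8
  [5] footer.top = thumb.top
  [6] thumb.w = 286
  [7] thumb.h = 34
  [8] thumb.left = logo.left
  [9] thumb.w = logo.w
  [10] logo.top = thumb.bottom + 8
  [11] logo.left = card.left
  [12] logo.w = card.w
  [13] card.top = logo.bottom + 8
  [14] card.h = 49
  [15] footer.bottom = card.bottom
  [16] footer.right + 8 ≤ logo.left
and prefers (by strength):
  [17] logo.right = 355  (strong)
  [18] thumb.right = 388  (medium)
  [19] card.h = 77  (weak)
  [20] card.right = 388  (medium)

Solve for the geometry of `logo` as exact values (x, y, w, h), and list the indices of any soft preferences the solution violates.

logo = (x=102, y=57, w=286, h=185)
violated soft preferences: 17, 19

1. logo.x = 102  [thumb.left = logo.left]
2. logo.w = 286  [thumb.w = logo.w]
3. logo.y = 57  [logo.top = thumb.bottom + 8]
4. logo.h = 185  [card.top = logo.bottom + 8]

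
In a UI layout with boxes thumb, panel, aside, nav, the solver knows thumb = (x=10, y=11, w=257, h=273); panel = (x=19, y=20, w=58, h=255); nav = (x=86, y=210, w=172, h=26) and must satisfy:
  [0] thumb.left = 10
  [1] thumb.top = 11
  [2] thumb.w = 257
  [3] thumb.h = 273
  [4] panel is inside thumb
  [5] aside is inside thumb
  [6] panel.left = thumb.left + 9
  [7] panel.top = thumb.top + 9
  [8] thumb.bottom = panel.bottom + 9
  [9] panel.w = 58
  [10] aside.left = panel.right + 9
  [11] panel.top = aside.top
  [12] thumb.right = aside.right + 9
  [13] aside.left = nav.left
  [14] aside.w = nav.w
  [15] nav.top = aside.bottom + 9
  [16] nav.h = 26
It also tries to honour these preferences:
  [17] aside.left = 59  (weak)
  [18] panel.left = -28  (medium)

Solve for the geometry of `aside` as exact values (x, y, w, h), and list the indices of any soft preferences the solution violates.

1. aside.x = 86  [aside.left = panel.right + 9]
2. aside.y = 20  [panel.top = aside.top]
3. aside.w = 172  [thumb.right = aside.right + 9]
4. aside.h = 181  [nav.top = aside.bottom + 9]

aside = (x=86, y=20, w=172, h=181)
violated soft preferences: 17, 18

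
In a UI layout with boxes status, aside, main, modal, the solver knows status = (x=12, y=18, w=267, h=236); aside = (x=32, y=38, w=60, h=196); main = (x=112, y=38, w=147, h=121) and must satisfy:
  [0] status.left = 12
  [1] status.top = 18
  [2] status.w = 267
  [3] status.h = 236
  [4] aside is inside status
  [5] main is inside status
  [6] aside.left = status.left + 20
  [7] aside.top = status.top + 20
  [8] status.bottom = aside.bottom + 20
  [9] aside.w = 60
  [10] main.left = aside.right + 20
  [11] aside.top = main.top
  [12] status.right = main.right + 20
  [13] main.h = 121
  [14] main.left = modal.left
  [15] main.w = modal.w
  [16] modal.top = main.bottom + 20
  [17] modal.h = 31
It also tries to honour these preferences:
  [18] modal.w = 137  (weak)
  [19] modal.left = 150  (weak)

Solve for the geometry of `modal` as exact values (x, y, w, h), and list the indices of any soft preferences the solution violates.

modal = (x=112, y=179, w=147, h=31)
violated soft preferences: 18, 19

1. modal.x = 112  [main.left = modal.left]
2. modal.w = 147  [main.w = modal.w]
3. modal.y = 179  [modal.top = main.bottom + 20]
4. modal.h = 31  [modal.h = 31]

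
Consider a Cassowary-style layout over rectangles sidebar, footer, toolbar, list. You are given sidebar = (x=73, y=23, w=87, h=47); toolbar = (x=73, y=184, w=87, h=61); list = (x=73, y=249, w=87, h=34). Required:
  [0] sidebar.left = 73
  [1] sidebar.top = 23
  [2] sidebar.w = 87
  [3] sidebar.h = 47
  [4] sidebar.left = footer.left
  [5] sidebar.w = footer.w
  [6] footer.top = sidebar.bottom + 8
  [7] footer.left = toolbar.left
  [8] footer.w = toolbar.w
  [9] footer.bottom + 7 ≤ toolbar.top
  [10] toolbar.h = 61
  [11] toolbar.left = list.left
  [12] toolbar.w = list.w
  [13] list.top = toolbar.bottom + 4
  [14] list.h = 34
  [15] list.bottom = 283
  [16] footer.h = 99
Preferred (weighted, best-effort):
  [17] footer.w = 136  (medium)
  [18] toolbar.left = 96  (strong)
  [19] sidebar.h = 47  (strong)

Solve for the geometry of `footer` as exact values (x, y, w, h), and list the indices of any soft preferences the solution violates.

footer = (x=73, y=78, w=87, h=99)
violated soft preferences: 17, 18

1. footer.x = 73  [sidebar.left = footer.left]
2. footer.w = 87  [sidebar.w = footer.w]
3. footer.y = 78  [footer.top = sidebar.bottom + 8]
4. footer.h = 99  [footer.h = 99]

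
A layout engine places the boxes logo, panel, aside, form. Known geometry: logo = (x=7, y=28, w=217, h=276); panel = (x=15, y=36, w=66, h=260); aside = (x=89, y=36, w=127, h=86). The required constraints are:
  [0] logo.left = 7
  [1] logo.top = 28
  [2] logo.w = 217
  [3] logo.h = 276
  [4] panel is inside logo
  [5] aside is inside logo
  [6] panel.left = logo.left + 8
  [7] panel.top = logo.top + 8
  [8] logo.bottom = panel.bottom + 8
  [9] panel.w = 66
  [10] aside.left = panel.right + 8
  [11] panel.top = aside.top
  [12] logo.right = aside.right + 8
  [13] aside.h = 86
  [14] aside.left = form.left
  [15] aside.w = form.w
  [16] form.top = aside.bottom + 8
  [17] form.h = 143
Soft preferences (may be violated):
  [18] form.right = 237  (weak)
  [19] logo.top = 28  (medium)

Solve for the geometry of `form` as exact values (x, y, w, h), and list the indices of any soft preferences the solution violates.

1. form.x = 89  [aside.left = form.left]
2. form.w = 127  [aside.w = form.w]
3. form.y = 130  [form.top = aside.bottom + 8]
4. form.h = 143  [form.h = 143]

form = (x=89, y=130, w=127, h=143)
violated soft preferences: 18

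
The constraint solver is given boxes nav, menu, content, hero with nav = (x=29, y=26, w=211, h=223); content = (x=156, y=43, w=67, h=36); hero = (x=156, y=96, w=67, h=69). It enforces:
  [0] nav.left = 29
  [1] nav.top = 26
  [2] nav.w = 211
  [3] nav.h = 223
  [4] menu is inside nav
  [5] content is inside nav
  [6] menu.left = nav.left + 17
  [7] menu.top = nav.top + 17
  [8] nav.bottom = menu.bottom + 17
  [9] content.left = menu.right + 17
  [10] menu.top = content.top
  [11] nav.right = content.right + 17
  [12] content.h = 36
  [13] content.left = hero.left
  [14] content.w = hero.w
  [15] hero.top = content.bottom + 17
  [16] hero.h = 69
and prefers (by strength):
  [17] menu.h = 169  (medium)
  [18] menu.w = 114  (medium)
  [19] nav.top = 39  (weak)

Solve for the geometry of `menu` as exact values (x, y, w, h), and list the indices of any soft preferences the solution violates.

1. menu.x = 46  [menu.left = nav.left + 17]
2. menu.y = 43  [menu.top = nav.top + 17]
3. menu.h = 189  [nav.bottom = menu.bottom + 17]
4. menu.w = 93  [content.left = menu.right + 17]

menu = (x=46, y=43, w=93, h=189)
violated soft preferences: 17, 18, 19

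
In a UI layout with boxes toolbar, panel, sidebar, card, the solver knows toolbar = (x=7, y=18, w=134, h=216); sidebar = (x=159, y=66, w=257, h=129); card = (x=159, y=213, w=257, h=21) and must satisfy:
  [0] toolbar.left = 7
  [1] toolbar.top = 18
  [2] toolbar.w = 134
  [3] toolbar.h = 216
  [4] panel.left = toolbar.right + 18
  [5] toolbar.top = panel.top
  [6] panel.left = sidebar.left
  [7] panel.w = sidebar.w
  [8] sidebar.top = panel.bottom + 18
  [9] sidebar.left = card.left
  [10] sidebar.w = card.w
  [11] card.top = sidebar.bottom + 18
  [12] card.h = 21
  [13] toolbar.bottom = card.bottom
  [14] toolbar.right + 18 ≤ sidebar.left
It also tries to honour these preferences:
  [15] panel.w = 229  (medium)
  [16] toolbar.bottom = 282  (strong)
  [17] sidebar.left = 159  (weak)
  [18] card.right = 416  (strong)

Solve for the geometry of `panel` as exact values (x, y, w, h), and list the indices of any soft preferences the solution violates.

1. panel.x = 159  [panel.left = toolbar.right + 18]
2. panel.y = 18  [toolbar.top = panel.top]
3. panel.w = 257  [panel.w = sidebar.w]
4. panel.h = 30  [sidebar.top = panel.bottom + 18]

panel = (x=159, y=18, w=257, h=30)
violated soft preferences: 15, 16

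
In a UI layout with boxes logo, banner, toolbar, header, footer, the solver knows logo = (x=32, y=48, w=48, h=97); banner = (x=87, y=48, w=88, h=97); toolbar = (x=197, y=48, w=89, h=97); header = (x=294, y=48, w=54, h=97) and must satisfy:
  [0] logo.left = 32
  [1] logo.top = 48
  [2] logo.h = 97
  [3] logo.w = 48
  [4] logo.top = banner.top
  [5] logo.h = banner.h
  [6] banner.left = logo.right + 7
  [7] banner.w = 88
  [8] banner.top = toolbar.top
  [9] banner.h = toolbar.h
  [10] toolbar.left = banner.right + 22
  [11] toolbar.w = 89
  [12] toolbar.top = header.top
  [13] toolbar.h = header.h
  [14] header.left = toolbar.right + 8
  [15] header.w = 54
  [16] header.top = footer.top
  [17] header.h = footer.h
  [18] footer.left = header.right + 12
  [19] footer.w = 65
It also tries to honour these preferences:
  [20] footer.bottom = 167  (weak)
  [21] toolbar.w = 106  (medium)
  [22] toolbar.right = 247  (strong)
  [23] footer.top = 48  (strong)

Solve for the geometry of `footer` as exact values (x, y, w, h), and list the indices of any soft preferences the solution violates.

1. footer.y = 48  [header.top = footer.top]
2. footer.h = 97  [header.h = footer.h]
3. footer.x = 360  [footer.left = header.right + 12]
4. footer.w = 65  [footer.w = 65]

footer = (x=360, y=48, w=65, h=97)
violated soft preferences: 20, 21, 22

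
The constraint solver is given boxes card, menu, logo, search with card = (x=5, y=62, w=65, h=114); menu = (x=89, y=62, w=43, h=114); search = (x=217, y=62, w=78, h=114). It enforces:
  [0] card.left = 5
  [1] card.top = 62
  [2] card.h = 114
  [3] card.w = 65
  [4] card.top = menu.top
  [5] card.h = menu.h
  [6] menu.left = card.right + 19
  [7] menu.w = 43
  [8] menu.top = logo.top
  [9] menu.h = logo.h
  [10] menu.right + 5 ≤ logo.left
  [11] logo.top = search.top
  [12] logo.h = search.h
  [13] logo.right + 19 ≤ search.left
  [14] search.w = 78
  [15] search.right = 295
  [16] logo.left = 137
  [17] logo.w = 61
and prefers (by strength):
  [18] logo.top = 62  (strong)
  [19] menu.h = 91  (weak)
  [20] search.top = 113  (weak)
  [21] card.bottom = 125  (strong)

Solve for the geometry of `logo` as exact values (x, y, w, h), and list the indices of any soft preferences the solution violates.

1. logo.y = 62  [menu.top = logo.top]
2. logo.h = 114  [menu.h = logo.h]
3. logo.x = 137  [logo.left = 137]
4. logo.w = 61  [logo.w = 61]

logo = (x=137, y=62, w=61, h=114)
violated soft preferences: 19, 20, 21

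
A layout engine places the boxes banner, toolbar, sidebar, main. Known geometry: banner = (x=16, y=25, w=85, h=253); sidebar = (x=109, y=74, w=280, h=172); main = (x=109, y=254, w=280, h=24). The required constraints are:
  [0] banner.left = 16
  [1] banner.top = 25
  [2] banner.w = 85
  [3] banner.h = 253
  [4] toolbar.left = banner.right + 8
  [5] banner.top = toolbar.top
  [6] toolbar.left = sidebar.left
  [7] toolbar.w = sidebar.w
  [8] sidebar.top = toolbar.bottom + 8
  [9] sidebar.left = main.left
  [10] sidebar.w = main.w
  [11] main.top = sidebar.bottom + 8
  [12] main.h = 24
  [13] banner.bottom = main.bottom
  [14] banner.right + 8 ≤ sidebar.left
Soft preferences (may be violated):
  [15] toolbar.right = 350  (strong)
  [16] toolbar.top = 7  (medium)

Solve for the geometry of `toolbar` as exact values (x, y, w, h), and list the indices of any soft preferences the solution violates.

toolbar = (x=109, y=25, w=280, h=41)
violated soft preferences: 15, 16

1. toolbar.x = 109  [toolbar.left = banner.right + 8]
2. toolbar.y = 25  [banner.top = toolbar.top]
3. toolbar.w = 280  [toolbar.w = sidebar.w]
4. toolbar.h = 41  [sidebar.top = toolbar.bottom + 8]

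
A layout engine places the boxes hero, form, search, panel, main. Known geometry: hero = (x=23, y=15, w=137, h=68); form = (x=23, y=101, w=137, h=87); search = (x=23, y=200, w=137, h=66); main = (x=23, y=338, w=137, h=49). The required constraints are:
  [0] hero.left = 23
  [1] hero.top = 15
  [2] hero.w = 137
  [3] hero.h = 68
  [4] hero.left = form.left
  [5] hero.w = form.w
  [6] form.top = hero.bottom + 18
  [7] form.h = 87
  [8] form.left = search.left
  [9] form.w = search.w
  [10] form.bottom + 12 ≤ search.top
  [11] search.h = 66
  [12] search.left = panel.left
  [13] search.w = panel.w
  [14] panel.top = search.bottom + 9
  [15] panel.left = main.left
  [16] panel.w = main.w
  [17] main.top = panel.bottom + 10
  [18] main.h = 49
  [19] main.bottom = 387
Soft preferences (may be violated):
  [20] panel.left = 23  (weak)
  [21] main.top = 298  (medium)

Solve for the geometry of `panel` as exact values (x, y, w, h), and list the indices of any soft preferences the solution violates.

1. panel.x = 23  [search.left = panel.left]
2. panel.w = 137  [search.w = panel.w]
3. panel.y = 275  [panel.top = search.bottom + 9]
4. panel.h = 53  [main.top = panel.bottom + 10]

panel = (x=23, y=275, w=137, h=53)
violated soft preferences: 21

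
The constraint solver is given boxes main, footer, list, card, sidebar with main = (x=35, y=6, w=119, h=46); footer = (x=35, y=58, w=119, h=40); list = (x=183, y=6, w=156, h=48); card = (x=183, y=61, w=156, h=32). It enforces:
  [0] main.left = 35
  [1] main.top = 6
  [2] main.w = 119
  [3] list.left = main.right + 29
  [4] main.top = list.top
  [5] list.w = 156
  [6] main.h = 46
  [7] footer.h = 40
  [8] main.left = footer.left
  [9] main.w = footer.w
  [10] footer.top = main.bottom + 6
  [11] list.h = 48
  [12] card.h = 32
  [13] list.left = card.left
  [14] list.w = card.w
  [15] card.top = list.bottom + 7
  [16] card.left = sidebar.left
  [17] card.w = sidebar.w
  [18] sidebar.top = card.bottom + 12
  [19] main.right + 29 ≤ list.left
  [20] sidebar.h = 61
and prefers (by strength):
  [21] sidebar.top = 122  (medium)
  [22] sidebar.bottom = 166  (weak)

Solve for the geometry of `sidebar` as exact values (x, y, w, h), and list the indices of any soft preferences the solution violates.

1. sidebar.x = 183  [card.left = sidebar.left]
2. sidebar.w = 156  [card.w = sidebar.w]
3. sidebar.y = 105  [sidebar.top = card.bottom + 12]
4. sidebar.h = 61  [sidebar.h = 61]

sidebar = (x=183, y=105, w=156, h=61)
violated soft preferences: 21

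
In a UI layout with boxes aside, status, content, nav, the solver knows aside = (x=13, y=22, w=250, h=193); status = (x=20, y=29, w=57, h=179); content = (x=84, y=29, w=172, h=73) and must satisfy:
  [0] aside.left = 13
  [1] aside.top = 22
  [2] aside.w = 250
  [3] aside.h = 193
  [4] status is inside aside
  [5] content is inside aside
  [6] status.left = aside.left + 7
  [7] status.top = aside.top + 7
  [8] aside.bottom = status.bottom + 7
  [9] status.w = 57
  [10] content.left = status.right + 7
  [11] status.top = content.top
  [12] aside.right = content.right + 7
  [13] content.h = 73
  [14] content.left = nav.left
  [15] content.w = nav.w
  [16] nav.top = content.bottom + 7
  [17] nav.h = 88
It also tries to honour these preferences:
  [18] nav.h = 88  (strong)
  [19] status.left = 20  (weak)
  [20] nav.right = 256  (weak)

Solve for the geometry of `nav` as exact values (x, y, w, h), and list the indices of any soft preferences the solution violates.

nav = (x=84, y=109, w=172, h=88)
violated soft preferences: none

1. nav.x = 84  [content.left = nav.left]
2. nav.w = 172  [content.w = nav.w]
3. nav.y = 109  [nav.top = content.bottom + 7]
4. nav.h = 88  [nav.h = 88]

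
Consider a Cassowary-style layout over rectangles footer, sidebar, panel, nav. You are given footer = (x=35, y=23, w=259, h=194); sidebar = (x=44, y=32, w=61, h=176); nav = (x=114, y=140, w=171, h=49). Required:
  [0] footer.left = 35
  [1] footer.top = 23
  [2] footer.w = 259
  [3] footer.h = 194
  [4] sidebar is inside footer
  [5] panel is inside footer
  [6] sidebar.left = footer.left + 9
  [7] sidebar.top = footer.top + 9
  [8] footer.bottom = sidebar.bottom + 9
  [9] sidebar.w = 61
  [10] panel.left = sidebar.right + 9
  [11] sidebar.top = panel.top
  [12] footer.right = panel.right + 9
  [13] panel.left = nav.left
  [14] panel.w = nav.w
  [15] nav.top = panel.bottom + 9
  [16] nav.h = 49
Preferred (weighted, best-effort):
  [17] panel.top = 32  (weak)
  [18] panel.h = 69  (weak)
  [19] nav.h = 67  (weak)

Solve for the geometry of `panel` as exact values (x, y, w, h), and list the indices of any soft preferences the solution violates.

panel = (x=114, y=32, w=171, h=99)
violated soft preferences: 18, 19

1. panel.x = 114  [panel.left = sidebar.right + 9]
2. panel.y = 32  [sidebar.top = panel.top]
3. panel.w = 171  [footer.right = panel.right + 9]
4. panel.h = 99  [nav.top = panel.bottom + 9]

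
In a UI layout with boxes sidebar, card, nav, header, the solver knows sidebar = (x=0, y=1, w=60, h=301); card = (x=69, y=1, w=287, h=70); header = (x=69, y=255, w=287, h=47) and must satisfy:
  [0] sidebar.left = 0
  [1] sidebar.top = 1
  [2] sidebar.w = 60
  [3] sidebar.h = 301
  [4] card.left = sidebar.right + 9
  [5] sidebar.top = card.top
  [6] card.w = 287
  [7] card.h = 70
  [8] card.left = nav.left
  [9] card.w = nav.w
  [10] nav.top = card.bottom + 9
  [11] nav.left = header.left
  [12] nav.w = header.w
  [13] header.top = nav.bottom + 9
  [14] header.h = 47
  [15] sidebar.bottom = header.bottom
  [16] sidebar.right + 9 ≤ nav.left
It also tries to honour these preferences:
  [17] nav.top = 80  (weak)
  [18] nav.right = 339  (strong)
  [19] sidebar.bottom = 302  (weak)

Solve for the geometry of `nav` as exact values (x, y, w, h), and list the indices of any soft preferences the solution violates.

1. nav.x = 69  [card.left = nav.left]
2. nav.w = 287  [card.w = nav.w]
3. nav.y = 80  [nav.top = card.bottom + 9]
4. nav.h = 166  [header.top = nav.bottom + 9]

nav = (x=69, y=80, w=287, h=166)
violated soft preferences: 18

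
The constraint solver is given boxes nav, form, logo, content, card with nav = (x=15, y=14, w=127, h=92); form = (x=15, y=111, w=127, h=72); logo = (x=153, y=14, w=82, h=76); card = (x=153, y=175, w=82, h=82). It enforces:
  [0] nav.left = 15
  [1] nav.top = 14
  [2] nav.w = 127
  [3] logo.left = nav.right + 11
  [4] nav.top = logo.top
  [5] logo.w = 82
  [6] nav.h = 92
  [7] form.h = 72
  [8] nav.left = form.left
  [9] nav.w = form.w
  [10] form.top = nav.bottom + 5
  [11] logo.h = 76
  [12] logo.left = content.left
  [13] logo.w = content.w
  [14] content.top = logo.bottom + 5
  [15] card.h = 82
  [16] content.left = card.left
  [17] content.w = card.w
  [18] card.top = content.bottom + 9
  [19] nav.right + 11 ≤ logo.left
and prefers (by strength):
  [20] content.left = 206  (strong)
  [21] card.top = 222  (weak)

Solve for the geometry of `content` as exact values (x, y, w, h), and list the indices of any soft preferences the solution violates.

content = (x=153, y=95, w=82, h=71)
violated soft preferences: 20, 21

1. content.x = 153  [logo.left = content.left]
2. content.w = 82  [logo.w = content.w]
3. content.y = 95  [content.top = logo.bottom + 5]
4. content.h = 71  [card.top = content.bottom + 9]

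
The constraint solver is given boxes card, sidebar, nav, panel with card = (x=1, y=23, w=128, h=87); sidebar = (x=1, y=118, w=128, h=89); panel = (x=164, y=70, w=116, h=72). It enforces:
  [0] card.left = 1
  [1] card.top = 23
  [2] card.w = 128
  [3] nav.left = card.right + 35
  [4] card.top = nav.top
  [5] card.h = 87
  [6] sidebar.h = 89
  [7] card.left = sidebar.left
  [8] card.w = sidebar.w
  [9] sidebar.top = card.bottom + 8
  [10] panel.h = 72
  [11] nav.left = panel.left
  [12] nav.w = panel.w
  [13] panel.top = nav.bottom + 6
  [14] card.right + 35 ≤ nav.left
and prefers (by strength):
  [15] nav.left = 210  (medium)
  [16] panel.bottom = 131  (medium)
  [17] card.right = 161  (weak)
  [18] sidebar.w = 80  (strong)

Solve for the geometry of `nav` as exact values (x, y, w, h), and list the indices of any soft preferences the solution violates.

1. nav.x = 164  [nav.left = card.right + 35]
2. nav.y = 23  [card.top = nav.top]
3. nav.w = 116  [nav.w = panel.w]
4. nav.h = 41  [panel.top = nav.bottom + 6]

nav = (x=164, y=23, w=116, h=41)
violated soft preferences: 15, 16, 17, 18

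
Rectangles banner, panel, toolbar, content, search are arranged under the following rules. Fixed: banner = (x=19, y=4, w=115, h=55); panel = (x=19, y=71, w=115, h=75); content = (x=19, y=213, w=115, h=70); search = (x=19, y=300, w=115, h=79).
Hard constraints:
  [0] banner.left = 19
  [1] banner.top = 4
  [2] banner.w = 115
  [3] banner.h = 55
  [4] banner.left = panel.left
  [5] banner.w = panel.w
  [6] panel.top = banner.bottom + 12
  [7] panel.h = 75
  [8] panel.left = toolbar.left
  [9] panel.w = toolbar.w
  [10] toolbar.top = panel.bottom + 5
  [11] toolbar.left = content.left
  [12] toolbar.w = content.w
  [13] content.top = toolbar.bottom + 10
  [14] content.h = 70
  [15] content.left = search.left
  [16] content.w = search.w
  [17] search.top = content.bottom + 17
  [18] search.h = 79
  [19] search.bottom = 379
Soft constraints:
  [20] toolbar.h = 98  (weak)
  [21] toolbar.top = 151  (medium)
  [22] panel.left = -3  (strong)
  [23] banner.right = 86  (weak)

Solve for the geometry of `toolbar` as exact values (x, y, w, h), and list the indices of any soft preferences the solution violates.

1. toolbar.x = 19  [panel.left = toolbar.left]
2. toolbar.w = 115  [panel.w = toolbar.w]
3. toolbar.y = 151  [toolbar.top = panel.bottom + 5]
4. toolbar.h = 52  [content.top = toolbar.bottom + 10]

toolbar = (x=19, y=151, w=115, h=52)
violated soft preferences: 20, 22, 23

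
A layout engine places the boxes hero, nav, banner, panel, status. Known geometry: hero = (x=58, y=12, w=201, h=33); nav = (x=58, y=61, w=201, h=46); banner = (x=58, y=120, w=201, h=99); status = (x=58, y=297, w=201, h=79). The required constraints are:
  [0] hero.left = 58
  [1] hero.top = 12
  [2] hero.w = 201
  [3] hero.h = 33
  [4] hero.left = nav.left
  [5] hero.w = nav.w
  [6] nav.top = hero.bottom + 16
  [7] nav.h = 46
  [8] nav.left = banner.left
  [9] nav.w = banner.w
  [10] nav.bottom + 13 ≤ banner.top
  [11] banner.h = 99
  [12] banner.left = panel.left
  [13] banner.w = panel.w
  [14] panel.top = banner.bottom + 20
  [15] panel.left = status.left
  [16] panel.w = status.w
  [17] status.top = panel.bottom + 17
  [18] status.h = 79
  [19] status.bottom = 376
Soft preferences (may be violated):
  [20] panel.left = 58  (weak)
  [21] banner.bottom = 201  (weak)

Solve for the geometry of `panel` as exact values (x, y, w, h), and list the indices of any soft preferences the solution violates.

1. panel.x = 58  [banner.left = panel.left]
2. panel.w = 201  [banner.w = panel.w]
3. panel.y = 239  [panel.top = banner.bottom + 20]
4. panel.h = 41  [status.top = panel.bottom + 17]

panel = (x=58, y=239, w=201, h=41)
violated soft preferences: 21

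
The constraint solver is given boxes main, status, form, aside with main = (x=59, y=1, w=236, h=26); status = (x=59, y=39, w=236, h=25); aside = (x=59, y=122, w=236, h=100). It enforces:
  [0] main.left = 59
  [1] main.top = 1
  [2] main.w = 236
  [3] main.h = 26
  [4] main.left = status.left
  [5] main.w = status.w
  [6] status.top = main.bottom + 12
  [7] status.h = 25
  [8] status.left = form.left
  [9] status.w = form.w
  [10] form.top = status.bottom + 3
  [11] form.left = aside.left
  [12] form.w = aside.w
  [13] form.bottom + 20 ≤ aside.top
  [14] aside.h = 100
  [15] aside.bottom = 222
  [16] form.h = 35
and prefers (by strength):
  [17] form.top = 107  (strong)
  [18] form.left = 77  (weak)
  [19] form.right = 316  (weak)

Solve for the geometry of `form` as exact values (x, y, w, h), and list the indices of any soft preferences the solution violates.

1. form.x = 59  [status.left = form.left]
2. form.w = 236  [status.w = form.w]
3. form.y = 67  [form.top = status.bottom + 3]
4. form.h = 35  [form.h = 35]

form = (x=59, y=67, w=236, h=35)
violated soft preferences: 17, 18, 19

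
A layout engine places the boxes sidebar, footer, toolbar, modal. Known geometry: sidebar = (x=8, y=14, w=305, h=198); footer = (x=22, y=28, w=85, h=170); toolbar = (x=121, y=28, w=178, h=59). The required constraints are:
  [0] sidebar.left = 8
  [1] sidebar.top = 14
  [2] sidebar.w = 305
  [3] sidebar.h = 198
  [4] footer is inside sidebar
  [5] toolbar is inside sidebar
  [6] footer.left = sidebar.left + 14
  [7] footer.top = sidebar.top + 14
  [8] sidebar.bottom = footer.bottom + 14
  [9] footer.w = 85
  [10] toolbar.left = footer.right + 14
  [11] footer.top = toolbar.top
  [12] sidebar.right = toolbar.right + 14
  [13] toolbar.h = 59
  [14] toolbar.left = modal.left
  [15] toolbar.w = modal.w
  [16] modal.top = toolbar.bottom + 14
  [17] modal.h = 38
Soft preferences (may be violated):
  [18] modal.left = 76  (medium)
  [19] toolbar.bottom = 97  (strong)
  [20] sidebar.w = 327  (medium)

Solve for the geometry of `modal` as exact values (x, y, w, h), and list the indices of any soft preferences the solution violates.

1. modal.x = 121  [toolbar.left = modal.left]
2. modal.w = 178  [toolbar.w = modal.w]
3. modal.y = 101  [modal.top = toolbar.bottom + 14]
4. modal.h = 38  [modal.h = 38]

modal = (x=121, y=101, w=178, h=38)
violated soft preferences: 18, 19, 20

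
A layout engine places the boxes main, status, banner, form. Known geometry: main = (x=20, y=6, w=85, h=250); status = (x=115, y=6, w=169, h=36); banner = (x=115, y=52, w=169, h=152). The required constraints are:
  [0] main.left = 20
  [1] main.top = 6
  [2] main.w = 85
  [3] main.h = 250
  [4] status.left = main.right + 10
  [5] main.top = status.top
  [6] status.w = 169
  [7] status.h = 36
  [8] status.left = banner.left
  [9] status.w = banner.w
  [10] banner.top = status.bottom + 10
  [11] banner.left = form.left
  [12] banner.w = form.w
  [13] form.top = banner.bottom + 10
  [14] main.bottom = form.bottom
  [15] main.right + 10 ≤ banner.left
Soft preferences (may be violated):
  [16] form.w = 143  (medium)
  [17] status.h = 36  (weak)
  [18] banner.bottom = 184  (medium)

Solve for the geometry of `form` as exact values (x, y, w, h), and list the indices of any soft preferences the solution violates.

1. form.x = 115  [banner.left = form.left]
2. form.w = 169  [banner.w = form.w]
3. form.y = 214  [form.top = banner.bottom + 10]
4. form.h = 42  [main.bottom = form.bottom]

form = (x=115, y=214, w=169, h=42)
violated soft preferences: 16, 18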